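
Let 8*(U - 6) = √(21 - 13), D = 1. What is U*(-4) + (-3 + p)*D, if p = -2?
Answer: -29 - √2 ≈ -30.414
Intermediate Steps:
U = 6 + √2/4 (U = 6 + √(21 - 13)/8 = 6 + √8/8 = 6 + (2*√2)/8 = 6 + √2/4 ≈ 6.3536)
U*(-4) + (-3 + p)*D = (6 + √2/4)*(-4) + (-3 - 2)*1 = (-24 - √2) - 5*1 = (-24 - √2) - 5 = -29 - √2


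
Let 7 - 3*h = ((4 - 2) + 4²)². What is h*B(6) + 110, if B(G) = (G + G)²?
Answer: -15106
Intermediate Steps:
B(G) = 4*G² (B(G) = (2*G)² = 4*G²)
h = -317/3 (h = 7/3 - ((4 - 2) + 4²)²/3 = 7/3 - (2 + 16)²/3 = 7/3 - ⅓*18² = 7/3 - ⅓*324 = 7/3 - 108 = -317/3 ≈ -105.67)
h*B(6) + 110 = -1268*6²/3 + 110 = -1268*36/3 + 110 = -317/3*144 + 110 = -15216 + 110 = -15106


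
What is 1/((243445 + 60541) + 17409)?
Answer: 1/321395 ≈ 3.1114e-6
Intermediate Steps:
1/((243445 + 60541) + 17409) = 1/(303986 + 17409) = 1/321395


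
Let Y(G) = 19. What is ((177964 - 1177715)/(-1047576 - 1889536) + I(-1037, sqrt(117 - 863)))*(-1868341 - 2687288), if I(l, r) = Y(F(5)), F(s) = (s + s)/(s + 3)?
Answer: -258781954113891/2937112 ≈ -8.8108e+7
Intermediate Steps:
F(s) = 2*s/(3 + s) (F(s) = (2*s)/(3 + s) = 2*s/(3 + s))
I(l, r) = 19
((177964 - 1177715)/(-1047576 - 1889536) + I(-1037, sqrt(117 - 863)))*(-1868341 - 2687288) = ((177964 - 1177715)/(-1047576 - 1889536) + 19)*(-1868341 - 2687288) = (-999751/(-2937112) + 19)*(-4555629) = (-999751*(-1/2937112) + 19)*(-4555629) = (999751/2937112 + 19)*(-4555629) = (56804879/2937112)*(-4555629) = -258781954113891/2937112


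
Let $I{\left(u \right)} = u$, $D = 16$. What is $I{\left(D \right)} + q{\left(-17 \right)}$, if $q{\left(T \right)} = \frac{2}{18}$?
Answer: $\frac{145}{9} \approx 16.111$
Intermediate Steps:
$q{\left(T \right)} = \frac{1}{9}$ ($q{\left(T \right)} = 2 \cdot \frac{1}{18} = \frac{1}{9}$)
$I{\left(D \right)} + q{\left(-17 \right)} = 16 + \frac{1}{9} = \frac{145}{9}$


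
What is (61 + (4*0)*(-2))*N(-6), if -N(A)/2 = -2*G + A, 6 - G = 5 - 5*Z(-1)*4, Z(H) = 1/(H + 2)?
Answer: 5856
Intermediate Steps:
Z(H) = 1/(2 + H)
G = 21 (G = 6 - (5 - 5/(2 - 1)*4) = 6 - (5 - 5/1*4) = 6 - (5 - 5*1*4) = 6 - (5 - 5*4) = 6 - (5 - 20) = 6 - 1*(-15) = 6 + 15 = 21)
N(A) = 84 - 2*A (N(A) = -2*(-2*21 + A) = -2*(-42 + A) = 84 - 2*A)
(61 + (4*0)*(-2))*N(-6) = (61 + (4*0)*(-2))*(84 - 2*(-6)) = (61 + 0*(-2))*(84 + 12) = (61 + 0)*96 = 61*96 = 5856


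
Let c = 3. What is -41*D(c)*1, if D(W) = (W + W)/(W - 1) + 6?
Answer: -369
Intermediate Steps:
D(W) = 6 + 2*W/(-1 + W) (D(W) = (2*W)/(-1 + W) + 6 = 2*W/(-1 + W) + 6 = 6 + 2*W/(-1 + W))
-41*D(c)*1 = -82*(-3 + 4*3)/(-1 + 3)*1 = -82*(-3 + 12)/2*1 = -82*9/2*1 = -41*9*1 = -369*1 = -369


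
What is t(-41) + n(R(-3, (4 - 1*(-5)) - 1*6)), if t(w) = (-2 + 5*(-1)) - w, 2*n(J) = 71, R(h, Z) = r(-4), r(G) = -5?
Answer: 139/2 ≈ 69.500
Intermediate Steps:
R(h, Z) = -5
n(J) = 71/2 (n(J) = (1/2)*71 = 71/2)
t(w) = -7 - w (t(w) = (-2 - 5) - w = -7 - w)
t(-41) + n(R(-3, (4 - 1*(-5)) - 1*6)) = (-7 - 1*(-41)) + 71/2 = (-7 + 41) + 71/2 = 34 + 71/2 = 139/2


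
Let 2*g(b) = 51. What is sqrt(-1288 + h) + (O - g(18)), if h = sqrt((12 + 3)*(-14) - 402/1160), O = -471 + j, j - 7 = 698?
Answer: 417/2 + sqrt(-108320800 + 290*I*sqrt(17690145))/290 ≈ 208.7 + 35.889*I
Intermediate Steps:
j = 705 (j = 7 + 698 = 705)
g(b) = 51/2 (g(b) = (1/2)*51 = 51/2)
O = 234 (O = -471 + 705 = 234)
h = I*sqrt(17690145)/290 (h = sqrt(15*(-14) - 402*1/1160) = sqrt(-210 - 201/580) = sqrt(-122001/580) = I*sqrt(17690145)/290 ≈ 14.503*I)
sqrt(-1288 + h) + (O - g(18)) = sqrt(-1288 + I*sqrt(17690145)/290) + (234 - 1*51/2) = sqrt(-1288 + I*sqrt(17690145)/290) + (234 - 51/2) = sqrt(-1288 + I*sqrt(17690145)/290) + 417/2 = 417/2 + sqrt(-1288 + I*sqrt(17690145)/290)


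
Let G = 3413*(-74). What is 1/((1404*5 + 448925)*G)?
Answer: -1/115154381090 ≈ -8.6840e-12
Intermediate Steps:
G = -252562
1/((1404*5 + 448925)*G) = 1/((1404*5 + 448925)*(-252562)) = -1/252562/(7020 + 448925) = -1/252562/455945 = (1/455945)*(-1/252562) = -1/115154381090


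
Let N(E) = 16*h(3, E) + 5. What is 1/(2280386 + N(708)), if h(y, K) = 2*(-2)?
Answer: 1/2280327 ≈ 4.3853e-7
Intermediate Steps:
h(y, K) = -4
N(E) = -59 (N(E) = 16*(-4) + 5 = -64 + 5 = -59)
1/(2280386 + N(708)) = 1/(2280386 - 59) = 1/2280327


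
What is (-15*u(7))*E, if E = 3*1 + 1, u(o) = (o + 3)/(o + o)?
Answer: -300/7 ≈ -42.857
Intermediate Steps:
u(o) = (3 + o)/(2*o) (u(o) = (3 + o)/((2*o)) = (3 + o)*(1/(2*o)) = (3 + o)/(2*o))
E = 4 (E = 3 + 1 = 4)
(-15*u(7))*E = -15*(3 + 7)/(2*7)*4 = -15*10/(2*7)*4 = -15*5/7*4 = -75/7*4 = -300/7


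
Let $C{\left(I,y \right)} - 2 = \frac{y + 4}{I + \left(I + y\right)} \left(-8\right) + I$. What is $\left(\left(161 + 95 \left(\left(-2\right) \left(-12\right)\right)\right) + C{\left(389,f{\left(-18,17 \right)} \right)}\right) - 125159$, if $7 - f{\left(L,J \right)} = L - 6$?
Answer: $- \frac{98962823}{809} \approx -1.2233 \cdot 10^{5}$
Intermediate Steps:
$f{\left(L,J \right)} = 13 - L$ ($f{\left(L,J \right)} = 7 - \left(L - 6\right) = 7 - \left(-6 + L\right) = 13 - L$)
$C{\left(I,y \right)} = 2 + I - \frac{8 \left(4 + y\right)}{y + 2 I}$ ($C{\left(I,y \right)} = 2 + \left(\frac{y + 4}{I + \left(I + y\right)} \left(-8\right) + I\right) = 2 + \left(\frac{4 + y}{y + 2 I} \left(-8\right) + I\right) = 2 + \left(- \frac{8 \left(4 + y\right)}{y + 2 I} + I\right) = 2 + \left(I - \frac{8 \left(4 + y\right)}{y + 2 I}\right) = 2 + I - \frac{8 \left(4 + y\right)}{y + 2 I}$)
$\left(\left(161 + 95 \left(\left(-2\right) \left(-12\right)\right)\right) + C{\left(389,f{\left(-18,17 \right)} \right)}\right) - 125159 = \left(\left(161 + 95 \left(\left(-2\right) \left(-12\right)\right)\right) + \frac{-32 - 6 \left(13 - -18\right) + 2 \cdot 389^{2} + 4 \cdot 389 + 389 \left(13 - -18\right)}{\left(13 - -18\right) + 2 \cdot 389}\right) - 125159 = \left(\left(161 + 95 \cdot 24\right) + \frac{-32 - 6 \left(13 + 18\right) + 2 \cdot 151321 + 1556 + 389 \left(13 + 18\right)}{\left(13 + 18\right) + 778}\right) - 125159 = \left(\left(161 + 2280\right) + \frac{-32 - 186 + 302642 + 1556 + 389 \cdot 31}{31 + 778}\right) - 125159 = \left(2441 + \frac{-32 - 186 + 302642 + 1556 + 12059}{809}\right) - 125159 = \left(2441 + \frac{1}{809} \cdot 316039\right) - 125159 = \left(2441 + \frac{316039}{809}\right) - 125159 = \frac{2290808}{809} - 125159 = - \frac{98962823}{809}$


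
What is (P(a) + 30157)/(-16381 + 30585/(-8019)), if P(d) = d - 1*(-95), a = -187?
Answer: -80363745/43796608 ≈ -1.8349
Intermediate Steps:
P(d) = 95 + d (P(d) = d + 95 = 95 + d)
(P(a) + 30157)/(-16381 + 30585/(-8019)) = ((95 - 187) + 30157)/(-16381 + 30585/(-8019)) = (-92 + 30157)/(-16381 + 30585*(-1/8019)) = 30065/(-16381 - 10195/2673) = 30065/(-43796608/2673) = 30065*(-2673/43796608) = -80363745/43796608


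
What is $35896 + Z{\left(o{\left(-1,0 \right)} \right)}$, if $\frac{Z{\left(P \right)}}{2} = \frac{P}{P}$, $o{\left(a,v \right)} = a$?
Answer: $35898$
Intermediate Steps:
$Z{\left(P \right)} = 2$ ($Z{\left(P \right)} = 2 \frac{P}{P} = 2 \cdot 1 = 2$)
$35896 + Z{\left(o{\left(-1,0 \right)} \right)} = 35896 + 2 = 35898$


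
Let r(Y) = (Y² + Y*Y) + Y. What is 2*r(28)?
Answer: 3192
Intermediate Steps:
r(Y) = Y + 2*Y² (r(Y) = (Y² + Y²) + Y = 2*Y² + Y = Y + 2*Y²)
2*r(28) = 2*(28*(1 + 2*28)) = 2*(28*(1 + 56)) = 2*(28*57) = 2*1596 = 3192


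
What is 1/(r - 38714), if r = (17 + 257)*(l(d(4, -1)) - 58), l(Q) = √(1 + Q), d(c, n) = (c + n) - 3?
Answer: -1/54332 ≈ -1.8405e-5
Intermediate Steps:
d(c, n) = -3 + c + n
r = -15618 (r = (17 + 257)*(√(1 + (-3 + 4 - 1)) - 58) = 274*(√(1 + 0) - 58) = 274*(√1 - 58) = 274*(1 - 58) = 274*(-57) = -15618)
1/(r - 38714) = 1/(-15618 - 38714) = 1/(-54332) = -1/54332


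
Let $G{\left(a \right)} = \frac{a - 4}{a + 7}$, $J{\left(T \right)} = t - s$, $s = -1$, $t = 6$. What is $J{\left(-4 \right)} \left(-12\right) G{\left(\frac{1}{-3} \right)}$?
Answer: $\frac{273}{5} \approx 54.6$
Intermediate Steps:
$J{\left(T \right)} = 7$ ($J{\left(T \right)} = 6 - -1 = 6 + 1 = 7$)
$G{\left(a \right)} = \frac{-4 + a}{7 + a}$
$J{\left(-4 \right)} \left(-12\right) G{\left(\frac{1}{-3} \right)} = 7 \left(-12\right) \frac{-4 + \frac{1}{-3}}{7 + \frac{1}{-3}} = - 84 \frac{-4 - \frac{1}{3}}{7 - \frac{1}{3}} = - 84 \frac{1}{\frac{20}{3}} \left(- \frac{13}{3}\right) = - 84 \cdot \frac{3}{20} \left(- \frac{13}{3}\right) = \left(-84\right) \left(- \frac{13}{20}\right) = \frac{273}{5}$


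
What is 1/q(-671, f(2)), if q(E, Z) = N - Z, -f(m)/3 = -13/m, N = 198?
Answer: 2/357 ≈ 0.0056022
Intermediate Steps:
f(m) = 39/m (f(m) = -(-39)/m = 39/m)
q(E, Z) = 198 - Z
1/q(-671, f(2)) = 1/(198 - 39/2) = 1/(357/2) = 2/357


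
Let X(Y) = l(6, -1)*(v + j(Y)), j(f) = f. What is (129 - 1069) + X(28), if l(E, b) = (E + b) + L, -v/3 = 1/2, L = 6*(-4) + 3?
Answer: -1364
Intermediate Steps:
L = -21 (L = -24 + 3 = -21)
v = -3/2 ≈ -1.5000
l(E, b) = -21 + E + b (l(E, b) = (E + b) - 21 = -21 + E + b)
X(Y) = 24 - 16*Y (X(Y) = (-21 + 6 - 1)*(-3/2 + Y) = -16*(-3/2 + Y) = 24 - 16*Y)
(129 - 1069) + X(28) = (129 - 1069) + (24 - 16*28) = -940 + (24 - 448) = -940 - 424 = -1364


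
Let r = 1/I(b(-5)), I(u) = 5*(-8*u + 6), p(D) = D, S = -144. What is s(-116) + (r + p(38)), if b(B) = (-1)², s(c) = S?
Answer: -1061/10 ≈ -106.10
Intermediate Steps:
s(c) = -144
b(B) = 1
I(u) = 30 - 40*u (I(u) = 5*(6 - 8*u) = 30 - 40*u)
r = -⅒ (r = 1/(30 - 40*1) = 1/(30 - 40) = 1/(-10) = -⅒ ≈ -0.10000)
s(-116) + (r + p(38)) = -144 + (-⅒ + 38) = -144 + 379/10 = -1061/10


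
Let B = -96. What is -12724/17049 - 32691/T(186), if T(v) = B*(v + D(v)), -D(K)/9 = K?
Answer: -87960993/90200576 ≈ -0.97517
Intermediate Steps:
D(K) = -9*K
T(v) = 768*v (T(v) = -96*(v - 9*v) = -(-768)*v = 768*v)
-12724/17049 - 32691/T(186) = -12724/17049 - 32691/(768*186) = -12724*1/17049 - 32691/142848 = -12724/17049 - 32691*1/142848 = -12724/17049 - 10897/47616 = -87960993/90200576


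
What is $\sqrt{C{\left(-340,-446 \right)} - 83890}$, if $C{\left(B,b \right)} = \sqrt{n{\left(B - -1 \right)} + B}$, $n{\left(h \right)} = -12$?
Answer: $\sqrt{-83890 + 4 i \sqrt{22}} \approx 0.032 + 289.64 i$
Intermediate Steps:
$C{\left(B,b \right)} = \sqrt{-12 + B}$
$\sqrt{C{\left(-340,-446 \right)} - 83890} = \sqrt{\sqrt{-12 - 340} - 83890} = \sqrt{\sqrt{-352} - 83890} = \sqrt{4 i \sqrt{22} - 83890} = \sqrt{-83890 + 4 i \sqrt{22}}$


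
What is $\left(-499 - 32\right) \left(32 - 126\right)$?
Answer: $49914$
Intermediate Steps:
$\left(-499 - 32\right) \left(32 - 126\right) = - 531 \left(32 - 126\right) = \left(-531\right) \left(-94\right) = 49914$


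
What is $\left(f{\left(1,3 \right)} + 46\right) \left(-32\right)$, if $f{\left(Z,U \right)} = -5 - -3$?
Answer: $-1408$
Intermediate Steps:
$f{\left(Z,U \right)} = -2$ ($f{\left(Z,U \right)} = -5 + 3 = -2$)
$\left(f{\left(1,3 \right)} + 46\right) \left(-32\right) = \left(-2 + 46\right) \left(-32\right) = 44 \left(-32\right) = -1408$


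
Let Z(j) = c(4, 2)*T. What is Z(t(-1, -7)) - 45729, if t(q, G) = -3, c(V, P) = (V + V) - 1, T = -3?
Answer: -45750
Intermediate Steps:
c(V, P) = -1 + 2*V (c(V, P) = 2*V - 1 = -1 + 2*V)
Z(j) = -21 (Z(j) = (-1 + 2*4)*(-3) = (-1 + 8)*(-3) = 7*(-3) = -21)
Z(t(-1, -7)) - 45729 = -21 - 45729 = -45750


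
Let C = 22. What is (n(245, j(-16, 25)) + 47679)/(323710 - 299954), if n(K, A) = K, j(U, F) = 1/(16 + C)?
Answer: 11981/5939 ≈ 2.0173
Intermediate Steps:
j(U, F) = 1/38 (j(U, F) = 1/(16 + 22) = 1/38)
(n(245, j(-16, 25)) + 47679)/(323710 - 299954) = (245 + 47679)/(323710 - 299954) = 47924/23756 = 47924*(1/23756) = 11981/5939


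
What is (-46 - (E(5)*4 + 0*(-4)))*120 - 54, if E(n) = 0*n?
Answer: -5574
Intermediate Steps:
E(n) = 0
(-46 - (E(5)*4 + 0*(-4)))*120 - 54 = (-46 - (0*4 + 0*(-4)))*120 - 54 = (-46 - (0 + 0))*120 - 54 = (-46 - 1*0)*120 - 54 = (-46 + 0)*120 - 54 = -46*120 - 54 = -5520 - 54 = -5574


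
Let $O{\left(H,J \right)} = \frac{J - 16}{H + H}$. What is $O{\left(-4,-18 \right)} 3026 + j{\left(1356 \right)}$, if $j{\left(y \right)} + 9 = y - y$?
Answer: $\frac{25703}{2} \approx 12852.0$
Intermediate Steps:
$j{\left(y \right)} = -9$ ($j{\left(y \right)} = -9 + \left(y - y\right) = -9 + 0 = -9$)
$O{\left(H,J \right)} = \frac{-16 + J}{2 H}$
$O{\left(-4,-18 \right)} 3026 + j{\left(1356 \right)} = \frac{-16 - 18}{2 \left(-4\right)} 3026 - 9 = \frac{1}{2} \left(- \frac{1}{4}\right) \left(-34\right) 3026 - 9 = \frac{17}{4} \cdot 3026 - 9 = \frac{25721}{2} - 9 = \frac{25703}{2}$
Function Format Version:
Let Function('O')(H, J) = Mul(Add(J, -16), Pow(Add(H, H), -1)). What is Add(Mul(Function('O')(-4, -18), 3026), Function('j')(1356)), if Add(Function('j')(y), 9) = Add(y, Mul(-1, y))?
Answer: Rational(25703, 2) ≈ 12852.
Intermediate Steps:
Function('j')(y) = -9 (Function('j')(y) = Add(-9, Add(y, Mul(-1, y))) = Add(-9, 0) = -9)
Function('O')(H, J) = Mul(Rational(1, 2), Pow(H, -1), Add(-16, J)) (Function('O')(H, J) = Mul(Add(-16, J), Pow(Mul(2, H), -1)) = Mul(Add(-16, J), Mul(Rational(1, 2), Pow(H, -1))) = Mul(Rational(1, 2), Pow(H, -1), Add(-16, J)))
Add(Mul(Function('O')(-4, -18), 3026), Function('j')(1356)) = Add(Mul(Mul(Rational(1, 2), Pow(-4, -1), Add(-16, -18)), 3026), -9) = Add(Mul(Mul(Rational(1, 2), Rational(-1, 4), -34), 3026), -9) = Add(Mul(Rational(17, 4), 3026), -9) = Add(Rational(25721, 2), -9) = Rational(25703, 2)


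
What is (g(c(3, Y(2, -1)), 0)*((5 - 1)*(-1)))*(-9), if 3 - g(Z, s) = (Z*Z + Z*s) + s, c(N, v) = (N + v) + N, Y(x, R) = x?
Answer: -2196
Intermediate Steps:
c(N, v) = v + 2*N
g(Z, s) = 3 - s - Z² - Z*s (g(Z, s) = 3 - ((Z*Z + Z*s) + s) = 3 - ((Z² + Z*s) + s) = 3 - (s + Z² + Z*s) = 3 + (-s - Z² - Z*s) = 3 - s - Z² - Z*s)
(g(c(3, Y(2, -1)), 0)*((5 - 1)*(-1)))*(-9) = ((3 - 1*0 - (2 + 2*3)² - 1*(2 + 2*3)*0)*((5 - 1)*(-1)))*(-9) = ((3 + 0 - (2 + 6)² - 1*(2 + 6)*0)*(4*(-1)))*(-9) = ((3 + 0 - 1*8² - 1*8*0)*(-4))*(-9) = ((3 + 0 - 1*64 + 0)*(-4))*(-9) = ((3 + 0 - 64 + 0)*(-4))*(-9) = -61*(-4)*(-9) = 244*(-9) = -2196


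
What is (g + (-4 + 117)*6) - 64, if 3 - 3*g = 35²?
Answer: 620/3 ≈ 206.67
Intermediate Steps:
g = -1222/3 (g = 1 - ⅓*35² = 1 - ⅓*1225 = 1 - 1225/3 = -1222/3 ≈ -407.33)
(g + (-4 + 117)*6) - 64 = (-1222/3 + (-4 + 117)*6) - 64 = (-1222/3 + 113*6) - 64 = (-1222/3 + 678) - 64 = 812/3 - 64 = 620/3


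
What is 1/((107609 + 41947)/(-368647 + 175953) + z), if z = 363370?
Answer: 96347/35009534612 ≈ 2.7520e-6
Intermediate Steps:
1/((107609 + 41947)/(-368647 + 175953) + z) = 1/((107609 + 41947)/(-368647 + 175953) + 363370) = 1/(149556/(-192694) + 363370) = 1/(149556*(-1/192694) + 363370) = 1/(-74778/96347 + 363370) = 1/(35009534612/96347) = 96347/35009534612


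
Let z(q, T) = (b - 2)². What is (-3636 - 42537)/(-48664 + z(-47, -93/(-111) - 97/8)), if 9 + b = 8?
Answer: 46173/48655 ≈ 0.94899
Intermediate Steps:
b = -1 (b = -9 + 8 = -1)
z(q, T) = 9 (z(q, T) = (-1 - 2)² = (-3)² = 9)
(-3636 - 42537)/(-48664 + z(-47, -93/(-111) - 97/8)) = (-3636 - 42537)/(-48664 + 9) = -46173/(-48655) = -46173*(-1/48655) = 46173/48655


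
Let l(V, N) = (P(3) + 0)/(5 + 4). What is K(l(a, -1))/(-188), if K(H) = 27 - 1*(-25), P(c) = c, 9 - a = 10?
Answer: -13/47 ≈ -0.27660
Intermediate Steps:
a = -1 (a = 9 - 1*10 = 9 - 10 = -1)
l(V, N) = 1/3 (l(V, N) = (3 + 0)/(5 + 4) = 3/9 = 3*(1/9) = 1/3)
K(H) = 52 (K(H) = 27 + 25 = 52)
K(l(a, -1))/(-188) = 52/(-188) = 52*(-1/188) = -13/47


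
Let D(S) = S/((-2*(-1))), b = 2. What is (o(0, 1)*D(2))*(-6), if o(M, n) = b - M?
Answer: -12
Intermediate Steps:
o(M, n) = 2 - M
D(S) = S/2
(o(0, 1)*D(2))*(-6) = ((2 - 1*0)*((1/2)*2))*(-6) = ((2 + 0)*1)*(-6) = (2*1)*(-6) = 2*(-6) = -12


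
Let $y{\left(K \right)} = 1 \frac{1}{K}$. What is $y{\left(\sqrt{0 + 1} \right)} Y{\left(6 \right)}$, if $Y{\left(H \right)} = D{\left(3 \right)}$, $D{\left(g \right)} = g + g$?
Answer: $6$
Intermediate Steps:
$D{\left(g \right)} = 2 g$
$Y{\left(H \right)} = 6$ ($Y{\left(H \right)} = 2 \cdot 3 = 6$)
$y{\left(K \right)} = \frac{1}{K}$
$y{\left(\sqrt{0 + 1} \right)} Y{\left(6 \right)} = \frac{1}{\sqrt{0 + 1}} \cdot 6 = \frac{1}{\sqrt{1}} \cdot 6 = 1^{-1} \cdot 6 = 1 \cdot 6 = 6$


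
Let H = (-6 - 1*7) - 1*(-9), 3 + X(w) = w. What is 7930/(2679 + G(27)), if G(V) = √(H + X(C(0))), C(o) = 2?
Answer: 10622235/3588523 - 3965*I*√5/3588523 ≈ 2.9601 - 0.0024707*I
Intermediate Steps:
X(w) = -3 + w
H = -4 (H = (-6 - 7) + 9 = -13 + 9 = -4)
G(V) = I*√5 (G(V) = √(-4 + (-3 + 2)) = √(-4 - 1) = √(-5) = I*√5)
7930/(2679 + G(27)) = 7930/(2679 + I*√5)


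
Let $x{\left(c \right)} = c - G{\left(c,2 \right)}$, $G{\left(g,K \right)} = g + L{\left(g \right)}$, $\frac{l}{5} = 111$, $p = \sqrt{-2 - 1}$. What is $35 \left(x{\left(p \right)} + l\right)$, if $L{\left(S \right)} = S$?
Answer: $19425 - 35 i \sqrt{3} \approx 19425.0 - 60.622 i$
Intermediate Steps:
$p = i \sqrt{3}$ ($p = \sqrt{-3} = i \sqrt{3} \approx 1.732 i$)
$l = 555$ ($l = 5 \cdot 111 = 555$)
$G{\left(g,K \right)} = 2 g$ ($G{\left(g,K \right)} = g + g = 2 g$)
$x{\left(c \right)} = - c$ ($x{\left(c \right)} = c - 2 c = - c$)
$35 \left(x{\left(p \right)} + l\right) = 35 \left(- i \sqrt{3} + 555\right) = 35 \left(555 - i \sqrt{3}\right) = 19425 - 35 i \sqrt{3}$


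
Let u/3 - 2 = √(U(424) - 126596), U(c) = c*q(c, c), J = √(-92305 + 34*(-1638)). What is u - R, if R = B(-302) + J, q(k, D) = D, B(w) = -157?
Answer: 163 + 6*√13295 - I*√147997 ≈ 854.82 - 384.7*I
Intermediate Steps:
J = I*√147997 (J = √(-92305 - 55692) = √(-147997) = I*√147997 ≈ 384.7*I)
U(c) = c² (U(c) = c*c = c²)
u = 6 + 6*√13295 (u = 6 + 3*√(424² - 126596) = 6 + 3*√(179776 - 126596) = 6 + 3*√53180 = 6 + 3*(2*√13295) = 6 + 6*√13295 ≈ 697.82)
R = -157 + I*√147997 ≈ -157.0 + 384.7*I
u - R = (6 + 6*√13295) - (-157 + I*√147997) = (6 + 6*√13295) + (157 - I*√147997) = 163 + 6*√13295 - I*√147997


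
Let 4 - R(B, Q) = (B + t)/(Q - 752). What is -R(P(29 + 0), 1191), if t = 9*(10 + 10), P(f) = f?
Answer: -1547/439 ≈ -3.5239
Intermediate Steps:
t = 180 (t = 9*20 = 180)
R(B, Q) = 4 - (180 + B)/(-752 + Q) (R(B, Q) = 4 - (B + 180)/(Q - 752) = 4 - (180 + B)/(-752 + Q))
-R(P(29 + 0), 1191) = -(-3188 - (29 + 0) + 4*1191)/(-752 + 1191) = -(-3188 - 1*29 + 4764)/439 = -(-3188 - 29 + 4764)/439 = -1547/439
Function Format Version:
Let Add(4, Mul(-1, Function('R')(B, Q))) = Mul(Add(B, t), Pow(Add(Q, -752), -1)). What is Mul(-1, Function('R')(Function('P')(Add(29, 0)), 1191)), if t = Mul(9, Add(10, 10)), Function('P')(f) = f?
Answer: Rational(-1547, 439) ≈ -3.5239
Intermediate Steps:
t = 180 (t = Mul(9, 20) = 180)
Function('R')(B, Q) = Add(4, Mul(-1, Pow(Add(-752, Q), -1), Add(180, B))) (Function('R')(B, Q) = Add(4, Mul(-1, Mul(Add(B, 180), Pow(Add(Q, -752), -1)))) = Add(4, Mul(-1, Mul(Add(180, B), Pow(Add(-752, Q), -1)))) = Add(4, Mul(-1, Mul(Pow(Add(-752, Q), -1), Add(180, B)))) = Add(4, Mul(-1, Pow(Add(-752, Q), -1), Add(180, B))))
Mul(-1, Function('R')(Function('P')(Add(29, 0)), 1191)) = Mul(-1, Mul(Pow(Add(-752, 1191), -1), Add(-3188, Mul(-1, Add(29, 0)), Mul(4, 1191)))) = Mul(-1, Mul(Pow(439, -1), Add(-3188, Mul(-1, 29), 4764))) = Mul(-1, Mul(Rational(1, 439), Add(-3188, -29, 4764))) = Mul(-1, Mul(Rational(1, 439), 1547)) = Mul(-1, Rational(1547, 439)) = Rational(-1547, 439)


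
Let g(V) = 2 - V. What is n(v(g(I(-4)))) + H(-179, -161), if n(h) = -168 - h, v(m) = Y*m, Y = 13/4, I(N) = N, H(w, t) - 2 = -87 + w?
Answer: -903/2 ≈ -451.50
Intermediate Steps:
H(w, t) = -85 + w (H(w, t) = 2 + (-87 + w) = -85 + w)
Y = 13/4 (Y = 13*(¼) = 13/4 ≈ 3.2500)
v(m) = 13*m/4
n(v(g(I(-4)))) + H(-179, -161) = (-168 - 13*(2 - 1*(-4))/4) + (-85 - 179) = (-168 - 13*(2 + 4)/4) - 264 = (-168 - 13*6/4) - 264 = (-168 - 1*39/2) - 264 = (-168 - 39/2) - 264 = -375/2 - 264 = -903/2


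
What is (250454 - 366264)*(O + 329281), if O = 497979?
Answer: -95804980600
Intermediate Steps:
(250454 - 366264)*(O + 329281) = (250454 - 366264)*(497979 + 329281) = -115810*827260 = -95804980600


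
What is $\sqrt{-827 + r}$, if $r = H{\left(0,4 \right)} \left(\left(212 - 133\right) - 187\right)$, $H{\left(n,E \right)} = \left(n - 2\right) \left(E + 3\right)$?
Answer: $\sqrt{685} \approx 26.173$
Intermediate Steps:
$H{\left(n,E \right)} = \left(-2 + n\right) \left(3 + E\right)$
$r = 1512$ ($r = \left(-6 - 8 + 3 \cdot 0 + 4 \cdot 0\right) \left(\left(212 - 133\right) - 187\right) = \left(-6 - 8 + 0 + 0\right) \left(79 - 187\right) = \left(-14\right) \left(-108\right) = 1512$)
$\sqrt{-827 + r} = \sqrt{-827 + 1512} = \sqrt{685}$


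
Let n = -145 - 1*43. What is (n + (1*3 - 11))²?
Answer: 38416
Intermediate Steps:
n = -188 (n = -145 - 43 = -188)
(n + (1*3 - 11))² = (-188 + (1*3 - 11))² = (-188 + (3 - 11))² = (-188 - 8)² = (-196)² = 38416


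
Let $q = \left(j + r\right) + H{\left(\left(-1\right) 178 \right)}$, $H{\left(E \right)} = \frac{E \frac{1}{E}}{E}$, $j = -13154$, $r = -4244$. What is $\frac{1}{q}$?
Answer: $- \frac{178}{3096845} \approx -5.7478 \cdot 10^{-5}$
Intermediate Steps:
$H{\left(E \right)} = \frac{1}{E}$ ($H{\left(E \right)} = 1 \frac{1}{E} = \frac{1}{E}$)
$q = - \frac{3096845}{178}$ ($q = \left(-13154 - 4244\right) + \frac{1}{\left(-1\right) 178} = -17398 + \frac{1}{-178} = -17398 - \frac{1}{178} = - \frac{3096845}{178} \approx -17398.0$)
$\frac{1}{q} = \frac{1}{- \frac{3096845}{178}} = - \frac{178}{3096845}$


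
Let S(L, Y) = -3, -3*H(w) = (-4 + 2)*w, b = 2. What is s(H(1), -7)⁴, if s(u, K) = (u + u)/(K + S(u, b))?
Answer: 16/50625 ≈ 0.00031605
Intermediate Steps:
H(w) = 2*w/3 (H(w) = -(-4 + 2)*w/3 = -(-2)*w/3 = 2*w/3)
s(u, K) = 2*u/(-3 + K) (s(u, K) = (u + u)/(K - 3) = (2*u)/(-3 + K) = 2*u/(-3 + K))
s(H(1), -7)⁴ = (2*((⅔)*1)/(-3 - 7))⁴ = (2*(⅔)/(-10))⁴ = (2*(⅔)*(-⅒))⁴ = (-2/15)⁴ = 16/50625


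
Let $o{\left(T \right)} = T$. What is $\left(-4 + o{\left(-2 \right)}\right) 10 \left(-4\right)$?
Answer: $240$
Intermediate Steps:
$\left(-4 + o{\left(-2 \right)}\right) 10 \left(-4\right) = \left(-4 - 2\right) 10 \left(-4\right) = \left(-6\right) \left(-40\right) = 240$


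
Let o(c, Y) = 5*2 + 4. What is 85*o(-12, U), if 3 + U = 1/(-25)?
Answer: 1190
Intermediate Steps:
U = -76/25 (U = -3 + 1/(-25) = -3 - 1/25 = -76/25 ≈ -3.0400)
o(c, Y) = 14 (o(c, Y) = 10 + 4 = 14)
85*o(-12, U) = 85*14 = 1190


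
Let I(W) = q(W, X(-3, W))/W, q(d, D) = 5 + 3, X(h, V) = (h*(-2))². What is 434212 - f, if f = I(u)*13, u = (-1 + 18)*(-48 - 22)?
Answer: 258356192/595 ≈ 4.3421e+5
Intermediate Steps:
X(h, V) = 4*h² (X(h, V) = (-2*h)² = 4*h²)
q(d, D) = 8
u = -1190 (u = 17*(-70) = -1190)
I(W) = 8/W
f = -52/595 (f = (8/(-1190))*13 = (8*(-1/1190))*13 = -4/595*13 = -52/595 ≈ -0.087395)
434212 - f = 434212 - 1*(-52/595) = 434212 + 52/595 = 258356192/595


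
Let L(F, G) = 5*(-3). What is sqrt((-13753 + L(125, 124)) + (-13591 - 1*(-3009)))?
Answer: 5*I*sqrt(974) ≈ 156.04*I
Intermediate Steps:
L(F, G) = -15
sqrt((-13753 + L(125, 124)) + (-13591 - 1*(-3009))) = sqrt((-13753 - 15) + (-13591 - 1*(-3009))) = sqrt(-13768 + (-13591 + 3009)) = sqrt(-13768 - 10582) = sqrt(-24350) = 5*I*sqrt(974)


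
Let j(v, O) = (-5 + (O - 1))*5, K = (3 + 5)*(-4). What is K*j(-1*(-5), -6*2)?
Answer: 2880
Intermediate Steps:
K = -32 (K = 8*(-4) = -32)
j(v, O) = -30 + 5*O (j(v, O) = (-5 + (-1 + O))*5 = (-6 + O)*5 = -30 + 5*O)
K*j(-1*(-5), -6*2) = -32*(-30 + 5*(-6*2)) = -32*(-30 + 5*(-12)) = -32*(-30 - 60) = -32*(-90) = 2880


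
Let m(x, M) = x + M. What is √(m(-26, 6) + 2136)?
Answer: 46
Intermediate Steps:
m(x, M) = M + x
√(m(-26, 6) + 2136) = √((6 - 26) + 2136) = √(-20 + 2136) = √2116 = 46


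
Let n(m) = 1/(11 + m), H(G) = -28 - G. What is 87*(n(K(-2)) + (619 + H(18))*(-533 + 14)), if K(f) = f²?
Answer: -129363316/5 ≈ -2.5873e+7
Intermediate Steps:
87*(n(K(-2)) + (619 + H(18))*(-533 + 14)) = 87*(1/(11 + (-2)²) + (619 + (-28 - 1*18))*(-533 + 14)) = 87*(1/(11 + 4) + (619 + (-28 - 18))*(-519)) = 87*(1/15 + (619 - 46)*(-519)) = 87*(1/15 + 573*(-519)) = 87*(1/15 - 297387) = 87*(-4460804/15) = -129363316/5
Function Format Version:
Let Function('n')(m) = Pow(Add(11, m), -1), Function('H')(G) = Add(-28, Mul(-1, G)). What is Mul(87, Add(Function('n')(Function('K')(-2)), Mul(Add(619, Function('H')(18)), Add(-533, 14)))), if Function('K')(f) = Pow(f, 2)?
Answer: Rational(-129363316, 5) ≈ -2.5873e+7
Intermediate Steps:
Mul(87, Add(Function('n')(Function('K')(-2)), Mul(Add(619, Function('H')(18)), Add(-533, 14)))) = Mul(87, Add(Pow(Add(11, Pow(-2, 2)), -1), Mul(Add(619, Add(-28, Mul(-1, 18))), Add(-533, 14)))) = Mul(87, Add(Pow(Add(11, 4), -1), Mul(Add(619, Add(-28, -18)), -519))) = Mul(87, Add(Pow(15, -1), Mul(Add(619, -46), -519))) = Mul(87, Add(Rational(1, 15), Mul(573, -519))) = Mul(87, Add(Rational(1, 15), -297387)) = Mul(87, Rational(-4460804, 15)) = Rational(-129363316, 5)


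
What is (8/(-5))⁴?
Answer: 4096/625 ≈ 6.5536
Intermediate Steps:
(8/(-5))⁴ = (8*(-⅕))⁴ = (-8/5)⁴ = 4096/625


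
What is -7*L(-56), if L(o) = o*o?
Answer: -21952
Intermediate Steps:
L(o) = o**2
-7*L(-56) = -7*(-56)**2 = -7*3136 = -21952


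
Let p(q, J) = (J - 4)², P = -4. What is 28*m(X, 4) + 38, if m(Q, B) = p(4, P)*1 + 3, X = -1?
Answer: 1914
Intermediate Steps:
p(q, J) = (-4 + J)²
m(Q, B) = 67 (m(Q, B) = (-4 - 4)²*1 + 3 = (-8)²*1 + 3 = 64*1 + 3 = 64 + 3 = 67)
28*m(X, 4) + 38 = 28*67 + 38 = 1876 + 38 = 1914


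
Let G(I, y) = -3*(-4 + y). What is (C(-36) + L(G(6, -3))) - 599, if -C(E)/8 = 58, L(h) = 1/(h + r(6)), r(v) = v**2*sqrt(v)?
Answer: -2599042/2445 + 4*sqrt(6)/815 ≈ -1063.0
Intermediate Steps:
r(v) = v**(5/2)
G(I, y) = 12 - 3*y
L(h) = 1/(h + 36*sqrt(6)) (L(h) = 1/(h + 6**(5/2)) = 1/(h + 36*sqrt(6)))
C(E) = -464 (C(E) = -8*58 = -464)
(C(-36) + L(G(6, -3))) - 599 = (-464 + 1/((12 - 3*(-3)) + 36*sqrt(6))) - 599 = (-464 + 1/((12 + 9) + 36*sqrt(6))) - 599 = (-464 + 1/(21 + 36*sqrt(6))) - 599 = -1063 + 1/(21 + 36*sqrt(6))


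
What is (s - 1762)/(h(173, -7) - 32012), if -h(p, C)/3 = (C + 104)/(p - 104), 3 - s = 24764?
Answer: 610029/736373 ≈ 0.82842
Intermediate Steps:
s = -24761 (s = 3 - 1*24764 = 3 - 24764 = -24761)
h(p, C) = -3*(104 + C)/(-104 + p) (h(p, C) = -3*(C + 104)/(p - 104) = -3*(104 + C)/(-104 + p))
(s - 1762)/(h(173, -7) - 32012) = (-24761 - 1762)/(3*(-104 - 1*(-7))/(-104 + 173) - 32012) = -26523/(3*(-104 + 7)/69 - 32012) = -26523/(3*(1/69)*(-97) - 32012) = -26523/(-97/23 - 32012) = -26523/(-736373/23) = -26523*(-23/736373) = 610029/736373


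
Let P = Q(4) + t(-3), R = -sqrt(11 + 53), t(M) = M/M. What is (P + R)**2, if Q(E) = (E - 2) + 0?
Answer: 25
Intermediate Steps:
t(M) = 1
Q(E) = -2 + E (Q(E) = (-2 + E) + 0 = -2 + E)
R = -8 (R = -sqrt(64) = -1*8 = -8)
P = 3 (P = (-2 + 4) + 1 = 2 + 1 = 3)
(P + R)**2 = (3 - 8)**2 = (-5)**2 = 25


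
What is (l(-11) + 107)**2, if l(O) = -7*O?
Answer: 33856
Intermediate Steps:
(l(-11) + 107)**2 = (-7*(-11) + 107)**2 = (77 + 107)**2 = 184**2 = 33856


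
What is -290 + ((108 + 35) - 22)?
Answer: -169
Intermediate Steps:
-290 + ((108 + 35) - 22) = -290 + (143 - 22) = -290 + 121 = -169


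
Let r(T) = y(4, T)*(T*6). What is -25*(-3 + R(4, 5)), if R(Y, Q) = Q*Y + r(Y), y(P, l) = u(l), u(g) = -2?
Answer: 775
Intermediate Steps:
y(P, l) = -2
r(T) = -12*T (r(T) = -2*T*6 = -12*T)
R(Y, Q) = -12*Y + Q*Y (R(Y, Q) = Q*Y - 12*Y = -12*Y + Q*Y)
-25*(-3 + R(4, 5)) = -25*(-3 + 4*(-12 + 5)) = -25*(-3 + 4*(-7)) = -25*(-3 - 28) = -25*(-31) = 775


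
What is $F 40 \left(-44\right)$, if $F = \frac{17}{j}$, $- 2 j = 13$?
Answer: $\frac{59840}{13} \approx 4603.1$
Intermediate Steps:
$j = - \frac{13}{2}$ ($j = \left(- \frac{1}{2}\right) 13 = - \frac{13}{2} \approx -6.5$)
$F = - \frac{34}{13}$ ($F = \frac{17}{- \frac{13}{2}} = 17 \left(- \frac{2}{13}\right) = - \frac{34}{13} \approx -2.6154$)
$F 40 \left(-44\right) = \left(- \frac{34}{13}\right) 40 \left(-44\right) = \left(- \frac{1360}{13}\right) \left(-44\right) = \frac{59840}{13}$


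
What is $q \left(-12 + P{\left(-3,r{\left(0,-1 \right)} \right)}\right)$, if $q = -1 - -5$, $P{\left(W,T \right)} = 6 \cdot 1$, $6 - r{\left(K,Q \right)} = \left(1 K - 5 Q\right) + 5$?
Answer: $-24$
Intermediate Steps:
$r{\left(K,Q \right)} = 1 - K + 5 Q$ ($r{\left(K,Q \right)} = 6 - \left(\left(1 K - 5 Q\right) + 5\right) = 6 - \left(\left(K - 5 Q\right) + 5\right) = 6 - \left(5 + K - 5 Q\right) = 1 - K + 5 Q$)
$P{\left(W,T \right)} = 6$
$q = 4$ ($q = -1 + 5 = 4$)
$q \left(-12 + P{\left(-3,r{\left(0,-1 \right)} \right)}\right) = 4 \left(-12 + 6\right) = 4 \left(-6\right) = -24$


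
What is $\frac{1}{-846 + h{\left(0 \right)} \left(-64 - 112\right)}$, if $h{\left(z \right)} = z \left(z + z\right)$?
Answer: $- \frac{1}{846} \approx -0.001182$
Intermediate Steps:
$h{\left(z \right)} = 2 z^{2}$ ($h{\left(z \right)} = z 2 z = 2 z^{2}$)
$\frac{1}{-846 + h{\left(0 \right)} \left(-64 - 112\right)} = \frac{1}{-846 + 2 \cdot 0^{2} \left(-64 - 112\right)} = \frac{1}{-846 + 2 \cdot 0 \left(-176\right)} = \frac{1}{-846 + 0 \left(-176\right)} = \frac{1}{-846 + 0} = \frac{1}{-846} = - \frac{1}{846}$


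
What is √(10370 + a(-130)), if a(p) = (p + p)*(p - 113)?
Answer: 5*√2942 ≈ 271.20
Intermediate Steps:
a(p) = 2*p*(-113 + p) (a(p) = (2*p)*(-113 + p) = 2*p*(-113 + p))
√(10370 + a(-130)) = √(10370 + 2*(-130)*(-113 - 130)) = √(10370 + 2*(-130)*(-243)) = √(10370 + 63180) = √73550 = 5*√2942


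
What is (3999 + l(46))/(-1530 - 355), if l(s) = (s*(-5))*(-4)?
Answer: -4919/1885 ≈ -2.6096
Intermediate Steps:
l(s) = 20*s (l(s) = -5*s*(-4) = 20*s)
(3999 + l(46))/(-1530 - 355) = (3999 + 20*46)/(-1530 - 355) = (3999 + 920)/(-1885) = 4919*(-1/1885) = -4919/1885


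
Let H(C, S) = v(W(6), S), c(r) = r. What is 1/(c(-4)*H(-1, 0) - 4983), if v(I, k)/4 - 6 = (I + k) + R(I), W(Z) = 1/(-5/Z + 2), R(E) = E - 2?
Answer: -7/35521 ≈ -0.00019707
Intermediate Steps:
R(E) = -2 + E
W(Z) = 1/(2 - 5/Z)
v(I, k) = 16 + 4*k + 8*I (v(I, k) = 24 + 4*((I + k) + (-2 + I)) = 24 + 4*(-2 + k + 2*I) = 24 + (-8 + 4*k + 8*I) = 16 + 4*k + 8*I)
H(C, S) = 160/7 + 4*S (H(C, S) = 16 + 4*S + 8*(6/(-5 + 2*6)) = 16 + 4*S + 8*(6/(-5 + 12)) = 16 + 4*S + 8*(6/7) = 16 + 4*S + 48/7 = 160/7 + 4*S)
1/(c(-4)*H(-1, 0) - 4983) = 1/(-4*(160/7 + 4*0) - 4983) = 1/(-4*(160/7 + 0) - 4983) = 1/(-4*160/7 - 4983) = 1/(-640/7 - 4983) = 1/(-35521/7) = -7/35521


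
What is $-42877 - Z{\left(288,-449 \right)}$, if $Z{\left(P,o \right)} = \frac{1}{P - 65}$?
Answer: $- \frac{9561572}{223} \approx -42877.0$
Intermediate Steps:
$Z{\left(P,o \right)} = \frac{1}{-65 + P}$
$-42877 - Z{\left(288,-449 \right)} = -42877 - \frac{1}{-65 + 288} = -42877 - \frac{1}{223} = - \frac{9561572}{223}$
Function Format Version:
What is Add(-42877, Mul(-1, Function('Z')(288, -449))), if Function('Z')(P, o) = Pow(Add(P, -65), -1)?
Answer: Rational(-9561572, 223) ≈ -42877.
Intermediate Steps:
Function('Z')(P, o) = Pow(Add(-65, P), -1)
Add(-42877, Mul(-1, Function('Z')(288, -449))) = Add(-42877, Mul(-1, Pow(Add(-65, 288), -1))) = Add(-42877, Mul(-1, Pow(223, -1))) = Add(-42877, Mul(-1, Rational(1, 223))) = Add(-42877, Rational(-1, 223)) = Rational(-9561572, 223)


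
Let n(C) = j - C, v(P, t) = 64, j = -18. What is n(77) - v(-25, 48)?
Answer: -159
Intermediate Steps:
n(C) = -18 - C
n(77) - v(-25, 48) = (-18 - 1*77) - 1*64 = (-18 - 77) - 64 = -95 - 64 = -159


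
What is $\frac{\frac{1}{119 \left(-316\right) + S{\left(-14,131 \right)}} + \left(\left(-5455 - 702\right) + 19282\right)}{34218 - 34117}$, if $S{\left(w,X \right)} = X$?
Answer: $\frac{491833124}{3784773} \approx 129.95$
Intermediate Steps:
$\frac{\frac{1}{119 \left(-316\right) + S{\left(-14,131 \right)}} + \left(\left(-5455 - 702\right) + 19282\right)}{34218 - 34117} = \frac{\frac{1}{119 \left(-316\right) + 131} + \left(\left(-5455 - 702\right) + 19282\right)}{34218 - 34117} = \frac{\frac{1}{-37604 + 131} + \left(-6157 + 19282\right)}{101} = \left(\frac{1}{-37473} + 13125\right) \frac{1}{101} = \left(- \frac{1}{37473} + 13125\right) \frac{1}{101} = \frac{491833124}{37473} \cdot \frac{1}{101} = \frac{491833124}{3784773}$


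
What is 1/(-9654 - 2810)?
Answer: -1/12464 ≈ -8.0231e-5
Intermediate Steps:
1/(-9654 - 2810) = 1/(-12464) = -1/12464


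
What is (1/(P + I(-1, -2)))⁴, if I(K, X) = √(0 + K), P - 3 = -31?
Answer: (28 - I)⁻⁴ ≈ 1.6063e-6 + 2.3094e-7*I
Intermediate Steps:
P = -28 (P = 3 - 31 = -28)
I(K, X) = √K
(1/(P + I(-1, -2)))⁴ = (1/(-28 + √(-1)))⁴ = (1/(-28 + I))⁴ = ((-28 - I)/785)⁴ = (-28 - I)⁴/379733250625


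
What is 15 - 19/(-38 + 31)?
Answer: 124/7 ≈ 17.714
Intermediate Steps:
15 - 19/(-38 + 31) = 15 - 19/(-7) = 15 - 1/7*(-19) = 15 + 19/7 = 124/7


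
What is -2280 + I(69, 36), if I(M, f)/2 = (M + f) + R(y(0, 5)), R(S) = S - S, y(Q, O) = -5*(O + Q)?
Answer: -2070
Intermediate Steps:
y(Q, O) = -5*O - 5*Q
R(S) = 0
I(M, f) = 2*M + 2*f (I(M, f) = 2*((M + f) + 0) = 2*(M + f) = 2*M + 2*f)
-2280 + I(69, 36) = -2280 + (2*69 + 2*36) = -2280 + (138 + 72) = -2280 + 210 = -2070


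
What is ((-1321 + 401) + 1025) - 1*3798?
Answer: -3693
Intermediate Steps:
((-1321 + 401) + 1025) - 1*3798 = (-920 + 1025) - 3798 = 105 - 3798 = -3693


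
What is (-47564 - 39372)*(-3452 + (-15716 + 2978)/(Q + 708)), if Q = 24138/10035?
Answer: 39824497373944/132017 ≈ 3.0166e+8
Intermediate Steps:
Q = 2682/1115 (Q = 24138*(1/10035) = 2682/1115 ≈ 2.4054)
(-47564 - 39372)*(-3452 + (-15716 + 2978)/(Q + 708)) = (-47564 - 39372)*(-3452 + (-15716 + 2978)/(2682/1115 + 708)) = -86936*(-3452 - 12738/792102/1115) = -86936*(-3452 - 12738*1115/792102) = -86936*(-3452 - 2367145/132017) = -86936*(-458089829/132017) = 39824497373944/132017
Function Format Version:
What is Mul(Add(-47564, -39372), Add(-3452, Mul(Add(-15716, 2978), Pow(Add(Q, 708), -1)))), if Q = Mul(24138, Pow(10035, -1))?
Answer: Rational(39824497373944, 132017) ≈ 3.0166e+8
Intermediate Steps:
Q = Rational(2682, 1115) (Q = Mul(24138, Rational(1, 10035)) = Rational(2682, 1115) ≈ 2.4054)
Mul(Add(-47564, -39372), Add(-3452, Mul(Add(-15716, 2978), Pow(Add(Q, 708), -1)))) = Mul(Add(-47564, -39372), Add(-3452, Mul(Add(-15716, 2978), Pow(Add(Rational(2682, 1115), 708), -1)))) = Mul(-86936, Add(-3452, Mul(-12738, Pow(Rational(792102, 1115), -1)))) = Mul(-86936, Add(-3452, Mul(-12738, Rational(1115, 792102)))) = Mul(-86936, Add(-3452, Rational(-2367145, 132017))) = Mul(-86936, Rational(-458089829, 132017)) = Rational(39824497373944, 132017)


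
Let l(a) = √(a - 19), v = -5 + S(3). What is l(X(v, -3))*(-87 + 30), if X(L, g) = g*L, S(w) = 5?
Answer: -57*I*√19 ≈ -248.46*I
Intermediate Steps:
v = 0 (v = -5 + 5 = 0)
X(L, g) = L*g
l(a) = √(-19 + a)
l(X(v, -3))*(-87 + 30) = √(-19 + 0*(-3))*(-87 + 30) = √(-19 + 0)*(-57) = √(-19)*(-57) = (I*√19)*(-57) = -57*I*√19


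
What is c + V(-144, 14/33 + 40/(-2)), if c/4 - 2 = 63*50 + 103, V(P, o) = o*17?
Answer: 418678/33 ≈ 12687.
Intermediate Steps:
V(P, o) = 17*o
c = 13020 (c = 8 + 4*(63*50 + 103) = 8 + 4*(3150 + 103) = 8 + 4*3253 = 8 + 13012 = 13020)
c + V(-144, 14/33 + 40/(-2)) = 13020 + 17*(14/33 + 40/(-2)) = 13020 + 17*(14*(1/33) + 40*(-½)) = 13020 + 17*(14/33 - 20) = 13020 + 17*(-646/33) = 13020 - 10982/33 = 418678/33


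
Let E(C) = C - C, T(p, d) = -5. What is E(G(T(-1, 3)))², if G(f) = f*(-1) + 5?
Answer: 0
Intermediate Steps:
G(f) = 5 - f (G(f) = -f + 5 = 5 - f)
E(C) = 0
E(G(T(-1, 3)))² = 0² = 0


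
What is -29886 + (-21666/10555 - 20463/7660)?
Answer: -96668156013/3234052 ≈ -29891.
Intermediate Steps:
-29886 + (-21666/10555 - 20463/7660) = -29886 - 15277941/3234052 = -96668156013/3234052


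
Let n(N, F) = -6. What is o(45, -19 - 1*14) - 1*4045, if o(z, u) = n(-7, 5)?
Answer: -4051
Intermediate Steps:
o(z, u) = -6
o(45, -19 - 1*14) - 1*4045 = -6 - 1*4045 = -6 - 4045 = -4051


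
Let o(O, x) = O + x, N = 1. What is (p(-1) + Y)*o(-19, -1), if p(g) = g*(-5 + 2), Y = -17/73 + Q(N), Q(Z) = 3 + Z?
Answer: -9880/73 ≈ -135.34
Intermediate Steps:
Y = 275/73 (Y = -17/73 + (3 + 1) = -17*1/73 + 4 = -17/73 + 4 = 275/73 ≈ 3.7671)
p(g) = -3*g (p(g) = g*(-3) = -3*g)
(p(-1) + Y)*o(-19, -1) = (-3*(-1) + 275/73)*(-19 - 1) = (3 + 275/73)*(-20) = (494/73)*(-20) = -9880/73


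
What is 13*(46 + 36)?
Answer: 1066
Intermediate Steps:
13*(46 + 36) = 13*82 = 1066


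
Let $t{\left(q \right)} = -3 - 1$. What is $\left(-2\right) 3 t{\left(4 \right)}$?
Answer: $24$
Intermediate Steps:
$t{\left(q \right)} = -4$ ($t{\left(q \right)} = -3 - 1 = -4$)
$\left(-2\right) 3 t{\left(4 \right)} = \left(-2\right) 3 \left(-4\right) = \left(-6\right) \left(-4\right) = 24$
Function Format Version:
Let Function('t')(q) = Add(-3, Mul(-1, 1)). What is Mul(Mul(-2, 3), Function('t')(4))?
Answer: 24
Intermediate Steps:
Function('t')(q) = -4 (Function('t')(q) = Add(-3, -1) = -4)
Mul(Mul(-2, 3), Function('t')(4)) = Mul(Mul(-2, 3), -4) = Mul(-6, -4) = 24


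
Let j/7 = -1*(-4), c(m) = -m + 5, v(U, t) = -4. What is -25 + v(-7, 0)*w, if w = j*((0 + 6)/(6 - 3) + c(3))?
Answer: -473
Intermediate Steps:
c(m) = 5 - m
j = 28 (j = 7*(-1*(-4)) = 7*4 = 28)
w = 112 (w = 28*((0 + 6)/(6 - 3) + (5 - 1*3)) = 28*(6/3 + (5 - 3)) = 28*(6*(⅓) + 2) = 28*(2 + 2) = 28*4 = 112)
-25 + v(-7, 0)*w = -25 - 4*112 = -25 - 448 = -473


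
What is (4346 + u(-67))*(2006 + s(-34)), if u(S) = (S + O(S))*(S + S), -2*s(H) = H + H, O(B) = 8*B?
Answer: 173701920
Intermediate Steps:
s(H) = -H (s(H) = -(H + H)/2 = -H)
u(S) = 18*S² (u(S) = (S + 8*S)*(S + S) = (9*S)*(2*S) = 18*S²)
(4346 + u(-67))*(2006 + s(-34)) = (4346 + 18*(-67)²)*(2006 - 1*(-34)) = (4346 + 18*4489)*(2006 + 34) = (4346 + 80802)*2040 = 85148*2040 = 173701920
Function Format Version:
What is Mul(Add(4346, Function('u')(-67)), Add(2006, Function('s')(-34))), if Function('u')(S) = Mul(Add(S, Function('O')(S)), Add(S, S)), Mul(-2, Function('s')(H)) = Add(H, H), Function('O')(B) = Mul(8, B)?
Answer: 173701920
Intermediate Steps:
Function('s')(H) = Mul(-1, H) (Function('s')(H) = Mul(Rational(-1, 2), Add(H, H)) = Mul(Rational(-1, 2), Mul(2, H)) = Mul(-1, H))
Function('u')(S) = Mul(18, Pow(S, 2)) (Function('u')(S) = Mul(Add(S, Mul(8, S)), Add(S, S)) = Mul(Mul(9, S), Mul(2, S)) = Mul(18, Pow(S, 2)))
Mul(Add(4346, Function('u')(-67)), Add(2006, Function('s')(-34))) = Mul(Add(4346, Mul(18, Pow(-67, 2))), Add(2006, Mul(-1, -34))) = Mul(Add(4346, Mul(18, 4489)), Add(2006, 34)) = Mul(Add(4346, 80802), 2040) = Mul(85148, 2040) = 173701920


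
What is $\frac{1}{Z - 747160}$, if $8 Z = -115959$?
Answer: $- \frac{8}{6093239} \approx -1.3129 \cdot 10^{-6}$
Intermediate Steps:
$Z = - \frac{115959}{8}$ ($Z = \frac{1}{8} \left(-115959\right) = - \frac{115959}{8} \approx -14495.0$)
$\frac{1}{Z - 747160} = \frac{1}{- \frac{115959}{8} - 747160} = \frac{1}{- \frac{6093239}{8}} = - \frac{8}{6093239}$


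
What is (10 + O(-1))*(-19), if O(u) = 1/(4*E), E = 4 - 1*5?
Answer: -741/4 ≈ -185.25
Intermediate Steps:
E = -1 (E = 4 - 5 = -1)
O(u) = -¼ (O(u) = 1/(4*(-1)) = (¼)*(-1) = -¼)
(10 + O(-1))*(-19) = (10 - ¼)*(-19) = (39/4)*(-19) = -741/4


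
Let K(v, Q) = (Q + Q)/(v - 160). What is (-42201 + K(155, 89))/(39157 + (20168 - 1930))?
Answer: -211183/286975 ≈ -0.73589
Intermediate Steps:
K(v, Q) = 2*Q/(-160 + v) (K(v, Q) = (2*Q)/(-160 + v) = 2*Q/(-160 + v))
(-42201 + K(155, 89))/(39157 + (20168 - 1930)) = (-42201 + 2*89/(-160 + 155))/(39157 + (20168 - 1930)) = (-42201 + 2*89/(-5))/(39157 + 18238) = (-42201 + 2*89*(-1/5))/57395 = (-42201 - 178/5)*(1/57395) = -211183/5*1/57395 = -211183/286975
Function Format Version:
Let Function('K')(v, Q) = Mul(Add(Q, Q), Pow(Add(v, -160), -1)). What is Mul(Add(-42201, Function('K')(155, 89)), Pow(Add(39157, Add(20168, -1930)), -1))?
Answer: Rational(-211183, 286975) ≈ -0.73589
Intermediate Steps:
Function('K')(v, Q) = Mul(2, Q, Pow(Add(-160, v), -1)) (Function('K')(v, Q) = Mul(Mul(2, Q), Pow(Add(-160, v), -1)) = Mul(2, Q, Pow(Add(-160, v), -1)))
Mul(Add(-42201, Function('K')(155, 89)), Pow(Add(39157, Add(20168, -1930)), -1)) = Mul(Add(-42201, Mul(2, 89, Pow(Add(-160, 155), -1))), Pow(Add(39157, Add(20168, -1930)), -1)) = Mul(Add(-42201, Mul(2, 89, Pow(-5, -1))), Pow(Add(39157, 18238), -1)) = Mul(Add(-42201, Mul(2, 89, Rational(-1, 5))), Pow(57395, -1)) = Mul(Add(-42201, Rational(-178, 5)), Rational(1, 57395)) = Mul(Rational(-211183, 5), Rational(1, 57395)) = Rational(-211183, 286975)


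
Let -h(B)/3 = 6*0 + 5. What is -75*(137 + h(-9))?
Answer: -9150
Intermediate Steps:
h(B) = -15 (h(B) = -3*(6*0 + 5) = -3*(0 + 5) = -3*5 = -15)
-75*(137 + h(-9)) = -75*(137 - 15) = -75*122 = -9150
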